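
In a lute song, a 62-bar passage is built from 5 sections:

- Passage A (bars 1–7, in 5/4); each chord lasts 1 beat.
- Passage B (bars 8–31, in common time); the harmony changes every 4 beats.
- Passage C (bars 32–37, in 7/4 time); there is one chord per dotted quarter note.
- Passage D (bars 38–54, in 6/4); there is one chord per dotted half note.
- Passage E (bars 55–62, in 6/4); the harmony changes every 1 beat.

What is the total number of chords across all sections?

169 chords

A: 7 bars × 5 beats = 35 beats; 1 beat/chord → 35 chords.
B: 24 bars × 4 beats = 96 beats; 4 beats/chord → 24 chords.
C: 6 bars × 7 beats = 42 beats; 1.5 beats/chord → 28 chords.
D: 17 bars × 6 beats = 102 beats; 3 beats/chord → 34 chords.
E: 8 bars × 6 beats = 48 beats; 1 beat/chord → 48 chords.
Total: 35 + 24 + 28 + 34 + 48 = 169.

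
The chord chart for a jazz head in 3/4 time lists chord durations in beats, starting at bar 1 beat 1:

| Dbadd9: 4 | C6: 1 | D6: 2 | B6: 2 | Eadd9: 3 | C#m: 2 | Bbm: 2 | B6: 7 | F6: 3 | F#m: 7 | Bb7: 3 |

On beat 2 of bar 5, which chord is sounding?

Beat 2 of bar 5 is beat (5−1)×3 + 2 = 14 overall.
Running totals: Dbadd9 ends at 4, C6 ends at 5, D6 ends at 7, B6 ends at 9, Eadd9 ends at 12, C#m ends at 14.
Beat 14 falls within C#m.

C#m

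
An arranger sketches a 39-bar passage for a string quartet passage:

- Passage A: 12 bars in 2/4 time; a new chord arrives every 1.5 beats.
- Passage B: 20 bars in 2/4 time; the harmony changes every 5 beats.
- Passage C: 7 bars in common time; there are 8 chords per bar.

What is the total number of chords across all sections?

A: 12 bars × 2 beats = 24 beats; 1.5 beats/chord → 16 chords.
B: 20 bars × 2 beats = 40 beats; 5 beats/chord → 8 chords.
C: 7 bars × 4 beats = 28 beats; 0.5 beats/chord → 56 chords.
Total: 16 + 8 + 56 = 80.

80 chords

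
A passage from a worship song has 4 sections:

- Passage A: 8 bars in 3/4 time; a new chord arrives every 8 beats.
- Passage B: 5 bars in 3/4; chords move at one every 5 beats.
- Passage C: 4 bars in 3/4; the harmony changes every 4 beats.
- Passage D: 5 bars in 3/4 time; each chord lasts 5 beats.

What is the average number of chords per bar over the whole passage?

6/11 chords per bar

A: 8 bars of 3 beats is 24 beats; at 8 beats each that's 3 chords.
B: 5 bars of 3 beats is 15 beats; at 5 beats each that's 3 chords.
C: 4 bars of 3 beats is 12 beats; at 4 beats each that's 3 chords.
D: 5 bars of 3 beats is 15 beats; at 5 beats each that's 3 chords.
Overall: 12 chords over 22 bars → 12/22 = 6/11 chords per bar.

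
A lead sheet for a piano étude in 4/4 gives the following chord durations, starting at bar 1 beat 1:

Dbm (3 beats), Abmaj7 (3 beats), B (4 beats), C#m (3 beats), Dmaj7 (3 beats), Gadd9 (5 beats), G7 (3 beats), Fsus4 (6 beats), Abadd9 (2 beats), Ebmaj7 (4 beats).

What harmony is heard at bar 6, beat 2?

G7

Beat 2 of bar 6 is beat (6−1)×4 + 2 = 22 overall.
Running totals: Dbm ends at 3, Abmaj7 ends at 6, B ends at 10, C#m ends at 13, Dmaj7 ends at 16, Gadd9 ends at 21, G7 ends at 24.
Beat 22 falls within G7.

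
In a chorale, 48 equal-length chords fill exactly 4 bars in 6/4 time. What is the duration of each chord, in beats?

4 bars × 6 beats/bar = 24 beats total.
24 beats ÷ 48 chords = 0.5 beats per chord.
(That is an eighth note.)

0.5 beats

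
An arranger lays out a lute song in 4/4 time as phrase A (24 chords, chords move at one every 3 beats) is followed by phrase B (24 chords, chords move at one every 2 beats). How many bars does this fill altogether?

30 bars

A: 24 × 3 = 72 beats = 18 bars.
B: 24 × 2 = 48 beats = 12 bars.
Total: 18 + 12 = 30 bars.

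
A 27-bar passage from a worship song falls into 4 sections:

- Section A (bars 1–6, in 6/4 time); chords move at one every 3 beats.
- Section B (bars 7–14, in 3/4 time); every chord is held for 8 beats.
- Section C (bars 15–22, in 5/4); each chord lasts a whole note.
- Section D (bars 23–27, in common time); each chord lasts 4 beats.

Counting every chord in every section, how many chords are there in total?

A: 6·6 = 36 beats, 36/3 = 12 chords.
B: 8·3 = 24 beats, 24/8 = 3 chords.
C: 8·5 = 40 beats, 40/4 = 10 chords.
D: 5·4 = 20 beats, 20/4 = 5 chords.
Total: 12 + 3 + 10 + 5 = 30.

30 chords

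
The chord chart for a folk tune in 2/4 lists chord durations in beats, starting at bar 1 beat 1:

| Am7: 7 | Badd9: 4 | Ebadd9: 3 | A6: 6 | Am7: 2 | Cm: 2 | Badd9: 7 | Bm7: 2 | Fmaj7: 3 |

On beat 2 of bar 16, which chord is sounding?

Bm7

Beat 2 of bar 16 is beat (16−1)×2 + 2 = 32 overall.
Running totals: Am7 ends at 7, Badd9 ends at 11, Ebadd9 ends at 14, A6 ends at 20, Am7 ends at 22, Cm ends at 24, Badd9 ends at 31, Bm7 ends at 33.
Beat 32 falls within Bm7.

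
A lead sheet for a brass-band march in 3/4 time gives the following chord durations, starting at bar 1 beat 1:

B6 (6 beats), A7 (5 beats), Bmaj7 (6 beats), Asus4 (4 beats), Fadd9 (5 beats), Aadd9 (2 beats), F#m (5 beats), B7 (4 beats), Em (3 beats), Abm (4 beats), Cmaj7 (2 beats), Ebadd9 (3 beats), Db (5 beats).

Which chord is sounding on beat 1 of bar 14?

Beat 1 of bar 14 is beat (14−1)×3 + 1 = 40 overall.
Running totals: B6 ends at 6, A7 ends at 11, Bmaj7 ends at 17, Asus4 ends at 21, Fadd9 ends at 26, Aadd9 ends at 28, F#m ends at 33, B7 ends at 37, Em ends at 40.
Beat 40 falls within Em.

Em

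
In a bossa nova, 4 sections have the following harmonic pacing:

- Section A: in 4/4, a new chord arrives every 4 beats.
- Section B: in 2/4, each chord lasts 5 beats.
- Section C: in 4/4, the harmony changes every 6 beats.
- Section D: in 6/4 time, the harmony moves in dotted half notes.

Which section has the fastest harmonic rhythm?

Section D

A: 4 beats/bar ÷ 4 beats/chord = 1 chord/bar.
B: 2 beats/bar ÷ 5 beats/chord = 0.4 chords/bar.
C: 4 beats/bar ÷ 6 beats/chord = 2/3 chords/bar.
D: 6 beats/bar ÷ 3 beats/chord = 2 chords/bar.
Fastest is D at 2 chords/bar.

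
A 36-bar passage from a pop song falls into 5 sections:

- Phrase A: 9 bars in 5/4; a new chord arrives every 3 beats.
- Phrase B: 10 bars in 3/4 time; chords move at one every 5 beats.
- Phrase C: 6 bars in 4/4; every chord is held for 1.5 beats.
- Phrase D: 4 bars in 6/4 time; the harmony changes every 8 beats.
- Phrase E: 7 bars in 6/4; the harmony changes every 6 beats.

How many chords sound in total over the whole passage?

A: 9·5 = 45 beats, 45/3 = 15 chords.
B: 10·3 = 30 beats, 30/5 = 6 chords.
C: 6·4 = 24 beats, 24/1.5 = 16 chords.
D: 4·6 = 24 beats, 24/8 = 3 chords.
E: 7·6 = 42 beats, 42/6 = 7 chords.
Total: 15 + 6 + 16 + 3 + 7 = 47.

47 chords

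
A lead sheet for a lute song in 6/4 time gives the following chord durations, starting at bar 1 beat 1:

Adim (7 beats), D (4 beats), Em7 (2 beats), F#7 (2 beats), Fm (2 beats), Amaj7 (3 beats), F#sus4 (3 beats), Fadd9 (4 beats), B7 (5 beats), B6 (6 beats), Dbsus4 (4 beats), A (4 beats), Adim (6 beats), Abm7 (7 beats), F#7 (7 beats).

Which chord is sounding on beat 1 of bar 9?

Beat 1 of bar 9 is beat (9−1)×6 + 1 = 49 overall.
Running totals: Adim ends at 7, D ends at 11, Em7 ends at 13, F#7 ends at 15, Fm ends at 17, Amaj7 ends at 20, F#sus4 ends at 23, Fadd9 ends at 27, B7 ends at 32, B6 ends at 38, Dbsus4 ends at 42, A ends at 46, Adim ends at 52.
Beat 49 falls within Adim.

Adim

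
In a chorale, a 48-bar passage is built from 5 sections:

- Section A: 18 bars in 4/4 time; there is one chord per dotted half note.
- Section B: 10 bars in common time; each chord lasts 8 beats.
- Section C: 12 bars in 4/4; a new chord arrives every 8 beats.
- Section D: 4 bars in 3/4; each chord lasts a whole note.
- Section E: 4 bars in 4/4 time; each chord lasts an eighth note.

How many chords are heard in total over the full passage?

A has 72 beats and chords last 3 each, so 24 chords.
B has 40 beats and chords last 8 each, so 5 chords.
C has 48 beats and chords last 8 each, so 6 chords.
D has 12 beats and chords last 4 each, so 3 chords.
E has 16 beats and chords last 0.5 each, so 32 chords.
Total: 24 + 5 + 6 + 3 + 32 = 70.

70 chords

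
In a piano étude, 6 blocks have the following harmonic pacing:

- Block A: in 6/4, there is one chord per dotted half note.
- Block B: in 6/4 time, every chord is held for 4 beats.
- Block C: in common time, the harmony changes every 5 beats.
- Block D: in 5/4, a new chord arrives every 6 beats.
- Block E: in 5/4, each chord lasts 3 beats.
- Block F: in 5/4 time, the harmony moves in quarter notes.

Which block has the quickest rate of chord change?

Block F

A: 6 beats/bar ÷ 3 beats/chord = 2 chords/bar.
B: 6 beats/bar ÷ 4 beats/chord = 1.5 chords/bar.
C: 4 beats/bar ÷ 5 beats/chord = 0.8 chords/bar.
D: 5 beats/bar ÷ 6 beats/chord = 5/6 chords/bar.
E: 5 beats/bar ÷ 3 beats/chord = 5/3 chords/bar.
F: 5 beats/bar ÷ 1 beat/chord = 5 chords/bar.
Fastest is F at 5 chords/bar.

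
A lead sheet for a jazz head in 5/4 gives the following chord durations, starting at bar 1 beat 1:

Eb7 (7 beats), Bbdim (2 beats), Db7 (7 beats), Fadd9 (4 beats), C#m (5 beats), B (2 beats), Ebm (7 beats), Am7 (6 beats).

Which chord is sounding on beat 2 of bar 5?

C#m

Beat 2 of bar 5 is beat (5−1)×5 + 2 = 22 overall.
Running totals: Eb7 ends at 7, Bbdim ends at 9, Db7 ends at 16, Fadd9 ends at 20, C#m ends at 25.
Beat 22 falls within C#m.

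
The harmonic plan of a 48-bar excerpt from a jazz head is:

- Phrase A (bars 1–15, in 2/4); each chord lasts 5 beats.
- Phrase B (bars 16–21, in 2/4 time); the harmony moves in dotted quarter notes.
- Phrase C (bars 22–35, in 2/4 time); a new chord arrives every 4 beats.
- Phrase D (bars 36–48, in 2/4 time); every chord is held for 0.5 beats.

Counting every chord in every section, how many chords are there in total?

73 chords

A: 15·2 = 30 beats, 30/5 = 6 chords.
B: 6·2 = 12 beats, 12/1.5 = 8 chords.
C: 14·2 = 28 beats, 28/4 = 7 chords.
D: 13·2 = 26 beats, 26/0.5 = 52 chords.
Total: 6 + 8 + 7 + 52 = 73.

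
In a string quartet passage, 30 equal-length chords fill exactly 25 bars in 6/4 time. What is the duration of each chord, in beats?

25 bars × 6 beats/bar = 150 beats total.
150 beats ÷ 30 chords = 5 beats per chord.

5 beats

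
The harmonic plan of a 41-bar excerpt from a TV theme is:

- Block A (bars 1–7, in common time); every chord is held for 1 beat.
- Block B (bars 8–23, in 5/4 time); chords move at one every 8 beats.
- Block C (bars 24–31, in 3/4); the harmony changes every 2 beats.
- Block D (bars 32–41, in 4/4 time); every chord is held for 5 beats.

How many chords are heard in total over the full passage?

A: 7·4 = 28 beats, 28/1 = 28 chords.
B: 16·5 = 80 beats, 80/8 = 10 chords.
C: 8·3 = 24 beats, 24/2 = 12 chords.
D: 10·4 = 40 beats, 40/5 = 8 chords.
Total: 28 + 10 + 12 + 8 = 58.

58 chords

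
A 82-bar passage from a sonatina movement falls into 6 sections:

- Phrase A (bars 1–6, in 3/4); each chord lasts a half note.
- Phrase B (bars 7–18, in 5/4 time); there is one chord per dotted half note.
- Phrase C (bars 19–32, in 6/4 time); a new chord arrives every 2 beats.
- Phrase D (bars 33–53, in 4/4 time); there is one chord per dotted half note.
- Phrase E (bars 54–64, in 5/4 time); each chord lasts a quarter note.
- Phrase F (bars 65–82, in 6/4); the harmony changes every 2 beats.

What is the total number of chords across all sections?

208 chords

A: 6 bars × 3 beats = 18 beats; 2 beats/chord → 9 chords.
B: 12 bars × 5 beats = 60 beats; 3 beats/chord → 20 chords.
C: 14 bars × 6 beats = 84 beats; 2 beats/chord → 42 chords.
D: 21 bars × 4 beats = 84 beats; 3 beats/chord → 28 chords.
E: 11 bars × 5 beats = 55 beats; 1 beat/chord → 55 chords.
F: 18 bars × 6 beats = 108 beats; 2 beats/chord → 54 chords.
Total: 9 + 20 + 42 + 28 + 55 + 54 = 208.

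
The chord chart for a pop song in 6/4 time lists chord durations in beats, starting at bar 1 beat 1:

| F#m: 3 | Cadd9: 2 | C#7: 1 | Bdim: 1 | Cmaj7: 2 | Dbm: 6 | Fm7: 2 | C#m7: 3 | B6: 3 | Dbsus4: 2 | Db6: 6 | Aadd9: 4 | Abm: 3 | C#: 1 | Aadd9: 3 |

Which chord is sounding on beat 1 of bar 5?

Beat 1 of bar 5 is beat (5−1)×6 + 1 = 25 overall.
Running totals: F#m ends at 3, Cadd9 ends at 5, C#7 ends at 6, Bdim ends at 7, Cmaj7 ends at 9, Dbm ends at 15, Fm7 ends at 17, C#m7 ends at 20, B6 ends at 23, Dbsus4 ends at 25.
Beat 25 falls within Dbsus4.

Dbsus4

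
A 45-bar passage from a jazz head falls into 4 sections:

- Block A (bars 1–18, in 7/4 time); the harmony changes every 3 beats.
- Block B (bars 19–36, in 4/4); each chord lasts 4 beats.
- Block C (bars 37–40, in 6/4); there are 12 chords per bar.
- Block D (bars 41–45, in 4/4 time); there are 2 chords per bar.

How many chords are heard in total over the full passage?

A has 126 beats and chords last 3 each, so 42 chords.
B has 72 beats and chords last 4 each, so 18 chords.
C has 24 beats and chords last 0.5 each, so 48 chords.
D has 20 beats and chords last 2 each, so 10 chords.
Total: 42 + 18 + 48 + 10 = 118.

118 chords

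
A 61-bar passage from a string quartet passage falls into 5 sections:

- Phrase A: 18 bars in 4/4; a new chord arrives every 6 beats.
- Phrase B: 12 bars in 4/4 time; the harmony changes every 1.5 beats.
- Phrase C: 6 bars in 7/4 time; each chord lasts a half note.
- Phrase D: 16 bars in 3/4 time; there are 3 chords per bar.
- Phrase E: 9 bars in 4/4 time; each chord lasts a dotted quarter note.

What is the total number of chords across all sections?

137 chords

A: 18·4 = 72 beats, 72/6 = 12 chords.
B: 12·4 = 48 beats, 48/1.5 = 32 chords.
C: 6·7 = 42 beats, 42/2 = 21 chords.
D: 16·3 = 48 beats, 48/1 = 48 chords.
E: 9·4 = 36 beats, 36/1.5 = 24 chords.
Total: 12 + 32 + 21 + 48 + 24 = 137.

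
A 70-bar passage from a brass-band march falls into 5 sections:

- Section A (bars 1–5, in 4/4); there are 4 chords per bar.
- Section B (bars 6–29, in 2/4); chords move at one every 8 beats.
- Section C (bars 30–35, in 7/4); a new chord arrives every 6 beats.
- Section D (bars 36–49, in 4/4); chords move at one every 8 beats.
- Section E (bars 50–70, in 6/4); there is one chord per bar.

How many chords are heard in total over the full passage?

61 chords

A has 20 beats and chords last 1 each, so 20 chords.
B has 48 beats and chords last 8 each, so 6 chords.
C has 42 beats and chords last 6 each, so 7 chords.
D has 56 beats and chords last 8 each, so 7 chords.
E has 126 beats and chords last 6 each, so 21 chords.
Total: 20 + 6 + 7 + 7 + 21 = 61.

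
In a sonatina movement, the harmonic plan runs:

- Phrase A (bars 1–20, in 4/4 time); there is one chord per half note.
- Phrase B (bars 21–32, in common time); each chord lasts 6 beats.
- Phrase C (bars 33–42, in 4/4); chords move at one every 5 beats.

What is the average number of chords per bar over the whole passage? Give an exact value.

4/3 chords per bar

A: 20 bars of 4 beats is 80 beats; at 2 beats each that's 40 chords.
B: 12 bars of 4 beats is 48 beats; at 6 beats each that's 8 chords.
C: 10 bars of 4 beats is 40 beats; at 5 beats each that's 8 chords.
Overall: 56 chords over 42 bars → 56/42 = 4/3 chords per bar.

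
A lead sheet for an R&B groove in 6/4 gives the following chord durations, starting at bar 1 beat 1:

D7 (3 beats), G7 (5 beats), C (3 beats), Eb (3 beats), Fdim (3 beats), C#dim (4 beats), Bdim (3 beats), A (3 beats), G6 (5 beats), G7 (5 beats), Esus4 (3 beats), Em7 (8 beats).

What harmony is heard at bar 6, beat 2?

G6

Beat 2 of bar 6 is beat (6−1)×6 + 2 = 32 overall.
Running totals: D7 ends at 3, G7 ends at 8, C ends at 11, Eb ends at 14, Fdim ends at 17, C#dim ends at 21, Bdim ends at 24, A ends at 27, G6 ends at 32.
Beat 32 falls within G6.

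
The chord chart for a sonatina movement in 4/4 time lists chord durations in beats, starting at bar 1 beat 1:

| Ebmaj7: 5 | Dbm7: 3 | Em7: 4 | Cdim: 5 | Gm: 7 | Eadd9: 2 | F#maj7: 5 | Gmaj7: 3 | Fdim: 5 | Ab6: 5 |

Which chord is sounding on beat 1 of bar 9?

Gmaj7

Beat 1 of bar 9 is beat (9−1)×4 + 1 = 33 overall.
Running totals: Ebmaj7 ends at 5, Dbm7 ends at 8, Em7 ends at 12, Cdim ends at 17, Gm ends at 24, Eadd9 ends at 26, F#maj7 ends at 31, Gmaj7 ends at 34.
Beat 33 falls within Gmaj7.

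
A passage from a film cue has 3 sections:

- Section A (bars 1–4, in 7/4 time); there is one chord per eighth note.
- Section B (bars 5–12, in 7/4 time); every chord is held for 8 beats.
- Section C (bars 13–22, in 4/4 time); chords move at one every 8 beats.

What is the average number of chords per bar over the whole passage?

34/11 chords per bar

A: 4 × 7 = 28 beats ÷ 0.5 = 56 chords.
B: 8 × 7 = 56 beats ÷ 8 = 7 chords.
C: 10 × 4 = 40 beats ÷ 8 = 5 chords.
Overall: 68 chords over 22 bars → 68/22 = 34/11 chords per bar.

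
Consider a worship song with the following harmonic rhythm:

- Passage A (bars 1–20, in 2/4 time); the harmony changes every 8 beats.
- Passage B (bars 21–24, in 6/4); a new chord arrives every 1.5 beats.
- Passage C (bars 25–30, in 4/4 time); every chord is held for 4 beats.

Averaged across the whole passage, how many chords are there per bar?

0.9 chords per bar

A: 20 bars of 2 beats is 40 beats; at 8 beats each that's 5 chords.
B: 4 bars of 6 beats is 24 beats; at 1.5 beats each that's 16 chords.
C: 6 bars of 4 beats is 24 beats; at 4 beats each that's 6 chords.
Overall: 27 chords over 30 bars → 27/30 = 0.9 chords per bar.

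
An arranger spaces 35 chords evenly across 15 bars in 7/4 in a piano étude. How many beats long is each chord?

15 bars × 7 beats/bar = 105 beats total.
105 beats ÷ 35 chords = 3 beats per chord.
(That is a dotted half note.)

3 beats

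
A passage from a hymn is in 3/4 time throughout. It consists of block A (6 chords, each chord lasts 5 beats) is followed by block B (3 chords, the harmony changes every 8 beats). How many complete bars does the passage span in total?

A: 6 × 5 = 30 beats = 10 bars.
B: 3 × 8 = 24 beats = 8 bars.
Total: 10 + 8 = 18 bars.

18 bars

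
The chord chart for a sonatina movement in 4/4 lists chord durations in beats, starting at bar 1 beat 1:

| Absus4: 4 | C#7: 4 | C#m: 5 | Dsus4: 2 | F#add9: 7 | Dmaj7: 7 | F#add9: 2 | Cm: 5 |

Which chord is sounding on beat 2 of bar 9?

Cm

Beat 2 of bar 9 is beat (9−1)×4 + 2 = 34 overall.
Running totals: Absus4 ends at 4, C#7 ends at 8, C#m ends at 13, Dsus4 ends at 15, F#add9 ends at 22, Dmaj7 ends at 29, F#add9 ends at 31, Cm ends at 36.
Beat 34 falls within Cm.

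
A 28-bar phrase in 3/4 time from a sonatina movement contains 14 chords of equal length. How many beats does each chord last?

6 beats

28 bars × 3 beats/bar = 84 beats total.
84 beats ÷ 14 chords = 6 beats per chord.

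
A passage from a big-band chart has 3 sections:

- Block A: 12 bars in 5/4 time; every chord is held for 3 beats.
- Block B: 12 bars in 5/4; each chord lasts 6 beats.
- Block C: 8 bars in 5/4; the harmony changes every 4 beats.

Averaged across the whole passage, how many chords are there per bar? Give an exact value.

A: 12 × 5 = 60 beats ÷ 3 = 20 chords.
B: 12 × 5 = 60 beats ÷ 6 = 10 chords.
C: 8 × 5 = 40 beats ÷ 4 = 10 chords.
Overall: 40 chords over 32 bars → 40/32 = 1.25 chords per bar.

1.25 chords per bar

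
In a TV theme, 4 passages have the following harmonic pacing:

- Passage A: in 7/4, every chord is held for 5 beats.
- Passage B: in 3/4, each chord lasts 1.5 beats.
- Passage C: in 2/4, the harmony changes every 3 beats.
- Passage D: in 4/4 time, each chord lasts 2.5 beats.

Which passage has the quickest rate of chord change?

A: 7/5 = 1.4 chords/bar.
B: 3/1.5 = 2 chords/bar.
C: 2/3 = 2/3 chords/bar.
D: 4/2.5 = 1.6 chords/bar.
Fastest is B at 2 chords/bar.

Passage B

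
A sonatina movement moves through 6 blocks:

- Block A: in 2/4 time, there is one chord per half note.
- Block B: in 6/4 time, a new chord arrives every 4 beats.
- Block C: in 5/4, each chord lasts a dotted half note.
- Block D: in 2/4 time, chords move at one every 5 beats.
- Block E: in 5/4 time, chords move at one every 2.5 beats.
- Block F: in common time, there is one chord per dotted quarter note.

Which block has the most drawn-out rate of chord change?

A: 2 beats/bar ÷ 2 beats/chord = 1 chord/bar.
B: 6 beats/bar ÷ 4 beats/chord = 1.5 chords/bar.
C: 5 beats/bar ÷ 3 beats/chord = 5/3 chords/bar.
D: 2 beats/bar ÷ 5 beats/chord = 0.4 chords/bar.
E: 5 beats/bar ÷ 2.5 beats/chord = 2 chords/bar.
F: 4 beats/bar ÷ 1.5 beats/chord = 8/3 chords/bar.
Slowest is D at 0.4 chords/bar.

Block D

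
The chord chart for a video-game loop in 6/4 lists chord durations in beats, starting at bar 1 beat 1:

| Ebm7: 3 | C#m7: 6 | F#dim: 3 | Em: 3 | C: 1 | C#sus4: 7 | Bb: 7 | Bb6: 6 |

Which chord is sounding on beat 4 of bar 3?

C

Beat 4 of bar 3 is beat (3−1)×6 + 4 = 16 overall.
Running totals: Ebm7 ends at 3, C#m7 ends at 9, F#dim ends at 12, Em ends at 15, C ends at 16.
Beat 16 falls within C.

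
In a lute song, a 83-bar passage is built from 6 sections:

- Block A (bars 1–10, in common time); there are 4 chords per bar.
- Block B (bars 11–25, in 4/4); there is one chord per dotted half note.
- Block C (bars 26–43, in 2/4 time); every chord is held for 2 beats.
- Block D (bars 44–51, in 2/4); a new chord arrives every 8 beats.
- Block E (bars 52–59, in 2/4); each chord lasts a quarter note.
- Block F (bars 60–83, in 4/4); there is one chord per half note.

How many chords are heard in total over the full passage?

A: 10·4 = 40 beats, 40/1 = 40 chords.
B: 15·4 = 60 beats, 60/3 = 20 chords.
C: 18·2 = 36 beats, 36/2 = 18 chords.
D: 8·2 = 16 beats, 16/8 = 2 chords.
E: 8·2 = 16 beats, 16/1 = 16 chords.
F: 24·4 = 96 beats, 96/2 = 48 chords.
Total: 40 + 20 + 18 + 2 + 16 + 48 = 144.

144 chords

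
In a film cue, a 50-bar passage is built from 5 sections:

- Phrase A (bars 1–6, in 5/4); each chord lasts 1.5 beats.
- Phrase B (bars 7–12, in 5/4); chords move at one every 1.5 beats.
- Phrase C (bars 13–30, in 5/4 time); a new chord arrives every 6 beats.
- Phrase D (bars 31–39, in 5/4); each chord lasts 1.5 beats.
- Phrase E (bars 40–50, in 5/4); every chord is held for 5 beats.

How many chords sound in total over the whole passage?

A: 6 bars × 5 beats = 30 beats; 1.5 beats/chord → 20 chords.
B: 6 bars × 5 beats = 30 beats; 1.5 beats/chord → 20 chords.
C: 18 bars × 5 beats = 90 beats; 6 beats/chord → 15 chords.
D: 9 bars × 5 beats = 45 beats; 1.5 beats/chord → 30 chords.
E: 11 bars × 5 beats = 55 beats; 5 beats/chord → 11 chords.
Total: 20 + 20 + 15 + 30 + 11 = 96.

96 chords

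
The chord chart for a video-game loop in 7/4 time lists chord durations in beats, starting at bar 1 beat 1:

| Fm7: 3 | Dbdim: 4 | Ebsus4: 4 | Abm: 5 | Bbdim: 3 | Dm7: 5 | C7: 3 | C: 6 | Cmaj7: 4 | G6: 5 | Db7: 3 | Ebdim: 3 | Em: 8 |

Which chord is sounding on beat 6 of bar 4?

C7

Beat 6 of bar 4 is beat (4−1)×7 + 6 = 27 overall.
Running totals: Fm7 ends at 3, Dbdim ends at 7, Ebsus4 ends at 11, Abm ends at 16, Bbdim ends at 19, Dm7 ends at 24, C7 ends at 27.
Beat 27 falls within C7.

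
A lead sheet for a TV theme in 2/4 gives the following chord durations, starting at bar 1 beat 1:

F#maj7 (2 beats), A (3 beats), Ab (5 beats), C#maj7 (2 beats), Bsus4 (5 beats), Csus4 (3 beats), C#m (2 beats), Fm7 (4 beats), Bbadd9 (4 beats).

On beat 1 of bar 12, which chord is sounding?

Fm7

Beat 1 of bar 12 is beat (12−1)×2 + 1 = 23 overall.
Running totals: F#maj7 ends at 2, A ends at 5, Ab ends at 10, C#maj7 ends at 12, Bsus4 ends at 17, Csus4 ends at 20, C#m ends at 22, Fm7 ends at 26.
Beat 23 falls within Fm7.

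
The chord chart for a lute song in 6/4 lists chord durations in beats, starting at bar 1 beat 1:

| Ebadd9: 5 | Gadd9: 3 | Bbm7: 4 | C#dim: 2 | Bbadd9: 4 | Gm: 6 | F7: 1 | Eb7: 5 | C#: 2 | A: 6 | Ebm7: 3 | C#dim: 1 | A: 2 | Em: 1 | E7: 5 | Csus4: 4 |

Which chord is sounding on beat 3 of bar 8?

Em

Beat 3 of bar 8 is beat (8−1)×6 + 3 = 45 overall.
Running totals: Ebadd9 ends at 5, Gadd9 ends at 8, Bbm7 ends at 12, C#dim ends at 14, Bbadd9 ends at 18, Gm ends at 24, F7 ends at 25, Eb7 ends at 30, C# ends at 32, A ends at 38, Ebm7 ends at 41, C#dim ends at 42, A ends at 44, Em ends at 45.
Beat 45 falls within Em.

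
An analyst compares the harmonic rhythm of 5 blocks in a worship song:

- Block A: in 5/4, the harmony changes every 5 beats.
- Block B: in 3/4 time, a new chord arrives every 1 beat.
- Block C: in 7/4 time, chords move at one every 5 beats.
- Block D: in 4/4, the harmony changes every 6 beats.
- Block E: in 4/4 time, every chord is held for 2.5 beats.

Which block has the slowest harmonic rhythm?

A: 5/5 = 1 chord/bar.
B: 3/1 = 3 chords/bar.
C: 7/5 = 1.4 chords/bar.
D: 4/6 = 2/3 chords/bar.
E: 4/2.5 = 1.6 chords/bar.
Slowest is D at 2/3 chords/bar.

Block D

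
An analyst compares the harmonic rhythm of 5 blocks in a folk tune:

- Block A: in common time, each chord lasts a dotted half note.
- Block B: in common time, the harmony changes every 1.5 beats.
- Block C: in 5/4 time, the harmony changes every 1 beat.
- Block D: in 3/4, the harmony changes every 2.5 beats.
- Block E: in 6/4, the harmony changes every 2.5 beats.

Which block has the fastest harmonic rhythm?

Block C

A: 4/3 = 4/3 chords/bar.
B: 4/1.5 = 8/3 chords/bar.
C: 5/1 = 5 chords/bar.
D: 3/2.5 = 1.2 chords/bar.
E: 6/2.5 = 2.4 chords/bar.
Fastest is C at 5 chords/bar.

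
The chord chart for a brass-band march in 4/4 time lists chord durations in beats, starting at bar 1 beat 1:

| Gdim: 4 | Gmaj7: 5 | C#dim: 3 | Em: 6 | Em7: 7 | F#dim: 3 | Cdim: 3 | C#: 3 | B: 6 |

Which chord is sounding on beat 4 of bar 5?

Beat 4 of bar 5 is beat (5−1)×4 + 4 = 20 overall.
Running totals: Gdim ends at 4, Gmaj7 ends at 9, C#dim ends at 12, Em ends at 18, Em7 ends at 25.
Beat 20 falls within Em7.

Em7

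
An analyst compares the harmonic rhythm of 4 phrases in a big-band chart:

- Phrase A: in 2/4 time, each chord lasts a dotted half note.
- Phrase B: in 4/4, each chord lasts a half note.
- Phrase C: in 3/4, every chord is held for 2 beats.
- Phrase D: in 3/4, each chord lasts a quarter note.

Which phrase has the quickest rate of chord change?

A: 2/3 = 2/3 chords/bar.
B: 4/2 = 2 chords/bar.
C: 3/2 = 1.5 chords/bar.
D: 3/1 = 3 chords/bar.
Fastest is D at 3 chords/bar.

Phrase D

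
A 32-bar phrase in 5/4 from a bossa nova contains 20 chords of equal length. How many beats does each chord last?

32 bars × 5 beats/bar = 160 beats total.
160 beats ÷ 20 chords = 8 beats per chord.

8 beats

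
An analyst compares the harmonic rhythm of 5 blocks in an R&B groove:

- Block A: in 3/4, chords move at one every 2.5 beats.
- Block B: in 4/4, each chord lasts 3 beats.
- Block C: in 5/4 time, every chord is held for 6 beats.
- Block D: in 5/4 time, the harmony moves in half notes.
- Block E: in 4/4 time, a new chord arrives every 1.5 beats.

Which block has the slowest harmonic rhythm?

Block C

A: 3 beats/bar ÷ 2.5 beats/chord = 1.2 chords/bar.
B: 4 beats/bar ÷ 3 beats/chord = 4/3 chords/bar.
C: 5 beats/bar ÷ 6 beats/chord = 5/6 chords/bar.
D: 5 beats/bar ÷ 2 beats/chord = 2.5 chords/bar.
E: 4 beats/bar ÷ 1.5 beats/chord = 8/3 chords/bar.
Slowest is C at 5/6 chords/bar.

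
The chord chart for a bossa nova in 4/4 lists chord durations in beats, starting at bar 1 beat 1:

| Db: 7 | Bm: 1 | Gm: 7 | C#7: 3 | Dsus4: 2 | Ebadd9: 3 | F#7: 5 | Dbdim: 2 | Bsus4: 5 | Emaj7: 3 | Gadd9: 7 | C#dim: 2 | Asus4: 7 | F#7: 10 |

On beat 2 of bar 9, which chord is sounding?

Bsus4

Beat 2 of bar 9 is beat (9−1)×4 + 2 = 34 overall.
Running totals: Db ends at 7, Bm ends at 8, Gm ends at 15, C#7 ends at 18, Dsus4 ends at 20, Ebadd9 ends at 23, F#7 ends at 28, Dbdim ends at 30, Bsus4 ends at 35.
Beat 34 falls within Bsus4.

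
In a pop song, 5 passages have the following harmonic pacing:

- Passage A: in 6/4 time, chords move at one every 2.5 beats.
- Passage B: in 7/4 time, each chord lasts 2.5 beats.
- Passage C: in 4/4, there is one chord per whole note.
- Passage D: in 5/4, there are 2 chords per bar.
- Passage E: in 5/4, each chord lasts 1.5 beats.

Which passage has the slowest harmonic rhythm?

Passage C

A: 6 beats/bar ÷ 2.5 beats/chord = 2.4 chords/bar.
B: 7 beats/bar ÷ 2.5 beats/chord = 2.8 chords/bar.
C: 4 beats/bar ÷ 4 beats/chord = 1 chord/bar.
D: 5 beats/bar ÷ 2.5 beats/chord = 2 chords/bar.
E: 5 beats/bar ÷ 1.5 beats/chord = 10/3 chords/bar.
Slowest is C at 1 chords/bar.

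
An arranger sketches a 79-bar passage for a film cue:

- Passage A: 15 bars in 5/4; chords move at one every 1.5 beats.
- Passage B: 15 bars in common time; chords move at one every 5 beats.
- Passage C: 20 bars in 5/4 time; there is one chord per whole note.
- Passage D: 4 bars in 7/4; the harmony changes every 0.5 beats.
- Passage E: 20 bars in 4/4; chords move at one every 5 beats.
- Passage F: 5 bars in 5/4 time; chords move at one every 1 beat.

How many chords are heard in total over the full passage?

184 chords

A has 75 beats and chords last 1.5 each, so 50 chords.
B has 60 beats and chords last 5 each, so 12 chords.
C has 100 beats and chords last 4 each, so 25 chords.
D has 28 beats and chords last 0.5 each, so 56 chords.
E has 80 beats and chords last 5 each, so 16 chords.
F has 25 beats and chords last 1 each, so 25 chords.
Total: 50 + 12 + 25 + 56 + 16 + 25 = 184.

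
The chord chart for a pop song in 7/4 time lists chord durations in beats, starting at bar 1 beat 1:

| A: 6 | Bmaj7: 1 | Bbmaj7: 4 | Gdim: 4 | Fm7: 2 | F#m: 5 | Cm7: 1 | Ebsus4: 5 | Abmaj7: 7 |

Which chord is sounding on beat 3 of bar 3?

Fm7

Beat 3 of bar 3 is beat (3−1)×7 + 3 = 17 overall.
Running totals: A ends at 6, Bmaj7 ends at 7, Bbmaj7 ends at 11, Gdim ends at 15, Fm7 ends at 17.
Beat 17 falls within Fm7.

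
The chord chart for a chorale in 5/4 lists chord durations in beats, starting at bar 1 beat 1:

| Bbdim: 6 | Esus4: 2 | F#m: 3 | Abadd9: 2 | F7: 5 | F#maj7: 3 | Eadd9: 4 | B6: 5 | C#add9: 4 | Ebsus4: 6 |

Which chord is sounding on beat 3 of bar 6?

Beat 3 of bar 6 is beat (6−1)×5 + 3 = 28 overall.
Running totals: Bbdim ends at 6, Esus4 ends at 8, F#m ends at 11, Abadd9 ends at 13, F7 ends at 18, F#maj7 ends at 21, Eadd9 ends at 25, B6 ends at 30.
Beat 28 falls within B6.

B6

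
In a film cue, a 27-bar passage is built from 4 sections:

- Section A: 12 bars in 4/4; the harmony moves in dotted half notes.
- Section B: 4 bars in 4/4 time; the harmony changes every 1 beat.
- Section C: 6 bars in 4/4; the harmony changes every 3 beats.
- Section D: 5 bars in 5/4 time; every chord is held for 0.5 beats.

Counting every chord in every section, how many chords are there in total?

A has 48 beats and chords last 3 each, so 16 chords.
B has 16 beats and chords last 1 each, so 16 chords.
C has 24 beats and chords last 3 each, so 8 chords.
D has 25 beats and chords last 0.5 each, so 50 chords.
Total: 16 + 16 + 8 + 50 = 90.

90 chords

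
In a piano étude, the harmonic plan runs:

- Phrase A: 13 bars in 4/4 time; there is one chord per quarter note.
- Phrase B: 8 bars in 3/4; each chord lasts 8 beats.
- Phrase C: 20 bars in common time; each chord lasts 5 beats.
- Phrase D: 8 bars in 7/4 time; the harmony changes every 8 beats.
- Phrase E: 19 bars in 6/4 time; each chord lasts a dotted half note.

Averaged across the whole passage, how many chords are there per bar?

A: 13 bars of 4 beats is 52 beats; at 1 beat each that's 52 chords.
B: 8 bars of 3 beats is 24 beats; at 8 beats each that's 3 chords.
C: 20 bars of 4 beats is 80 beats; at 5 beats each that's 16 chords.
D: 8 bars of 7 beats is 56 beats; at 8 beats each that's 7 chords.
E: 19 bars of 6 beats is 114 beats; at 3 beats each that's 38 chords.
Overall: 116 chords over 68 bars → 116/68 = 29/17 chords per bar.

29/17 chords per bar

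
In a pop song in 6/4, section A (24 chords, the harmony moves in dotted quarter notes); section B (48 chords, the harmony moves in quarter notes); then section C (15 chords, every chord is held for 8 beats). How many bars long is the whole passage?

A: 24 × 1.5 = 36 beats = 6 bars.
B: 48 × 1 = 48 beats = 8 bars.
C: 15 × 8 = 120 beats = 20 bars.
Total: 6 + 8 + 20 = 34 bars.

34 bars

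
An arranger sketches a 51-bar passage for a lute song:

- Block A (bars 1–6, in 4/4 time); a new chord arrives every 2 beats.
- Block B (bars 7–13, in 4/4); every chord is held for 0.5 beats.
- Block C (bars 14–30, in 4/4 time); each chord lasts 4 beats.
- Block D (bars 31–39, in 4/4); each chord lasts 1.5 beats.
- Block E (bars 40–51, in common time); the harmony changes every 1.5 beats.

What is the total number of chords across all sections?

A: 6·4 = 24 beats, 24/2 = 12 chords.
B: 7·4 = 28 beats, 28/0.5 = 56 chords.
C: 17·4 = 68 beats, 68/4 = 17 chords.
D: 9·4 = 36 beats, 36/1.5 = 24 chords.
E: 12·4 = 48 beats, 48/1.5 = 32 chords.
Total: 12 + 56 + 17 + 24 + 32 = 141.

141 chords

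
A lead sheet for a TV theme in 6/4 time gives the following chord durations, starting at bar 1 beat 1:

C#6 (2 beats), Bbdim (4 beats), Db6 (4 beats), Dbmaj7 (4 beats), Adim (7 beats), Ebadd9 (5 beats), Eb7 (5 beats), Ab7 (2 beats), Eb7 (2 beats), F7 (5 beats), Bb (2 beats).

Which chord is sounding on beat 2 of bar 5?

Ebadd9

Beat 2 of bar 5 is beat (5−1)×6 + 2 = 26 overall.
Running totals: C#6 ends at 2, Bbdim ends at 6, Db6 ends at 10, Dbmaj7 ends at 14, Adim ends at 21, Ebadd9 ends at 26.
Beat 26 falls within Ebadd9.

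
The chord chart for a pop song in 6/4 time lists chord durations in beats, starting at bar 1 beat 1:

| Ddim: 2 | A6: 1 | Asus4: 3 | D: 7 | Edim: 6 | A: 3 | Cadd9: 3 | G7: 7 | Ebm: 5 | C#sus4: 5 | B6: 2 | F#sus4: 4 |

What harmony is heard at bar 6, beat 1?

Beat 1 of bar 6 is beat (6−1)×6 + 1 = 31 overall.
Running totals: Ddim ends at 2, A6 ends at 3, Asus4 ends at 6, D ends at 13, Edim ends at 19, A ends at 22, Cadd9 ends at 25, G7 ends at 32.
Beat 31 falls within G7.

G7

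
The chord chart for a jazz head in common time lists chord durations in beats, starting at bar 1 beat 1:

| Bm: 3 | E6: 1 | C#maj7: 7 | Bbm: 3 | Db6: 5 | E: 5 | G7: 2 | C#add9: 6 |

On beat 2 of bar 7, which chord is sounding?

Beat 2 of bar 7 is beat (7−1)×4 + 2 = 26 overall.
Running totals: Bm ends at 3, E6 ends at 4, C#maj7 ends at 11, Bbm ends at 14, Db6 ends at 19, E ends at 24, G7 ends at 26.
Beat 26 falls within G7.

G7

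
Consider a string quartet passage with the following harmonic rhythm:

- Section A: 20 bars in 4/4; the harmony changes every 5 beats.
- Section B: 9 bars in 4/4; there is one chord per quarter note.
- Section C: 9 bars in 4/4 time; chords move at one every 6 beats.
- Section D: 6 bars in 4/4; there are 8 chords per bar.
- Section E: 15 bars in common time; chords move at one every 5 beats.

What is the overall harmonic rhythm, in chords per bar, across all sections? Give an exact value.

2 chords per bar

A: 20 × 4 = 80 beats ÷ 5 = 16 chords.
B: 9 × 4 = 36 beats ÷ 1 = 36 chords.
C: 9 × 4 = 36 beats ÷ 6 = 6 chords.
D: 6 × 4 = 24 beats ÷ 0.5 = 48 chords.
E: 15 × 4 = 60 beats ÷ 5 = 12 chords.
Overall: 118 chords over 59 bars → 118/59 = 2 chords per bar.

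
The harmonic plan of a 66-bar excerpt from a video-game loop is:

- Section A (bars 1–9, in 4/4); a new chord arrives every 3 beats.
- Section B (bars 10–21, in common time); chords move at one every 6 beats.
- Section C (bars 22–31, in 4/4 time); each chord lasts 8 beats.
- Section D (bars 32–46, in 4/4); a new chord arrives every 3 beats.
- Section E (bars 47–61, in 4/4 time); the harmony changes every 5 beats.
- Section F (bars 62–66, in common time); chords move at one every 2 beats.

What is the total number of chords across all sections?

A has 36 beats and chords last 3 each, so 12 chords.
B has 48 beats and chords last 6 each, so 8 chords.
C has 40 beats and chords last 8 each, so 5 chords.
D has 60 beats and chords last 3 each, so 20 chords.
E has 60 beats and chords last 5 each, so 12 chords.
F has 20 beats and chords last 2 each, so 10 chords.
Total: 12 + 8 + 5 + 20 + 12 + 10 = 67.

67 chords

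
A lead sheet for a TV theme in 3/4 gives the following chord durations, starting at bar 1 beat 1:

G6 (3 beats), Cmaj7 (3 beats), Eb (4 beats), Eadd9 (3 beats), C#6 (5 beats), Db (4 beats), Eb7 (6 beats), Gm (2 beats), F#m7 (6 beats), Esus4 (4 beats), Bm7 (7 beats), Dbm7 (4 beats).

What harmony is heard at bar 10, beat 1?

Eb7

Beat 1 of bar 10 is beat (10−1)×3 + 1 = 28 overall.
Running totals: G6 ends at 3, Cmaj7 ends at 6, Eb ends at 10, Eadd9 ends at 13, C#6 ends at 18, Db ends at 22, Eb7 ends at 28.
Beat 28 falls within Eb7.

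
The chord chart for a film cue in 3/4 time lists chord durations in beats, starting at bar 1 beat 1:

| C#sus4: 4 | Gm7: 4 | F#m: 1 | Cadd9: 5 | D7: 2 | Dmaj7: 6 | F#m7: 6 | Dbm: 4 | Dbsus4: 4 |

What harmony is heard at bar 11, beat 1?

Beat 1 of bar 11 is beat (11−1)×3 + 1 = 31 overall.
Running totals: C#sus4 ends at 4, Gm7 ends at 8, F#m ends at 9, Cadd9 ends at 14, D7 ends at 16, Dmaj7 ends at 22, F#m7 ends at 28, Dbm ends at 32.
Beat 31 falls within Dbm.

Dbm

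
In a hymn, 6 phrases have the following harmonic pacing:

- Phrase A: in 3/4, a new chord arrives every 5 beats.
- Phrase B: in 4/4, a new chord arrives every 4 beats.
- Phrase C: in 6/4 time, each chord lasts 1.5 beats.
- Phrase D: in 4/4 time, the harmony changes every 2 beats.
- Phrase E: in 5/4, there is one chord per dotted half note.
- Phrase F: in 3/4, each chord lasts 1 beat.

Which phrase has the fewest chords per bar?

A: each chord is 5 beats in 3/4, so 0.6 per bar.
B: each chord is 4 beats in 4/4, so 1 per bar.
C: each chord is 1.5 beats in 6/4, so 4 per bar.
D: each chord is 2 beats in 4/4, so 2 per bar.
E: each chord is 3 beats in 5/4, so 5/3 per bar.
F: each chord is 1 beat in 3/4, so 3 per bar.
Slowest is A at 0.6 chords/bar.

Phrase A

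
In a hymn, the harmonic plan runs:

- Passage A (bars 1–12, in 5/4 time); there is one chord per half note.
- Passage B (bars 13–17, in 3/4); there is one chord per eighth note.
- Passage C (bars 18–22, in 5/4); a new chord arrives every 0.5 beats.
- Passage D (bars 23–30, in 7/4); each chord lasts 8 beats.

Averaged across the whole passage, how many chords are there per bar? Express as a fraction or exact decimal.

3.9 chords per bar

A: 12 bars of 5 beats is 60 beats; at 2 beats each that's 30 chords.
B: 5 bars of 3 beats is 15 beats; at 0.5 beats each that's 30 chords.
C: 5 bars of 5 beats is 25 beats; at 0.5 beats each that's 50 chords.
D: 8 bars of 7 beats is 56 beats; at 8 beats each that's 7 chords.
Overall: 117 chords over 30 bars → 117/30 = 3.9 chords per bar.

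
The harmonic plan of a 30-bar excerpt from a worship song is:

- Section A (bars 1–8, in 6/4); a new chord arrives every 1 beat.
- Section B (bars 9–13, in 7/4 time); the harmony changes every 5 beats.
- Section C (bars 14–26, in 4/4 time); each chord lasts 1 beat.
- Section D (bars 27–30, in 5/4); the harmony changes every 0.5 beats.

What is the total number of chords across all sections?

147 chords

A: 8 bars × 6 beats = 48 beats; 1 beat/chord → 48 chords.
B: 5 bars × 7 beats = 35 beats; 5 beats/chord → 7 chords.
C: 13 bars × 4 beats = 52 beats; 1 beat/chord → 52 chords.
D: 4 bars × 5 beats = 20 beats; 0.5 beats/chord → 40 chords.
Total: 48 + 7 + 52 + 40 = 147.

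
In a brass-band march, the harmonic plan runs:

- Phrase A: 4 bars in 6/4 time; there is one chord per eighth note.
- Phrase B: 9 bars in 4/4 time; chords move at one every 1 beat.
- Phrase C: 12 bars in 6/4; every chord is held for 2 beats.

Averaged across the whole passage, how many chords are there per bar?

A: 4 × 6 = 24 beats ÷ 0.5 = 48 chords.
B: 9 × 4 = 36 beats ÷ 1 = 36 chords.
C: 12 × 6 = 72 beats ÷ 2 = 36 chords.
Overall: 120 chords over 25 bars → 120/25 = 4.8 chords per bar.

4.8 chords per bar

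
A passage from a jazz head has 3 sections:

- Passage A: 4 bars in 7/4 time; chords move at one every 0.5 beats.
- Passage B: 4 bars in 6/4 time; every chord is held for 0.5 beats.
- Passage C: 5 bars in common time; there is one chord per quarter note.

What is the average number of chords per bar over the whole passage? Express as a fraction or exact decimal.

124/13 chords per bar

A: 4 bars of 7 beats is 28 beats; at 0.5 beats each that's 56 chords.
B: 4 bars of 6 beats is 24 beats; at 0.5 beats each that's 48 chords.
C: 5 bars of 4 beats is 20 beats; at 1 beat each that's 20 chords.
Overall: 124 chords over 13 bars → 124/13 = 124/13 chords per bar.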